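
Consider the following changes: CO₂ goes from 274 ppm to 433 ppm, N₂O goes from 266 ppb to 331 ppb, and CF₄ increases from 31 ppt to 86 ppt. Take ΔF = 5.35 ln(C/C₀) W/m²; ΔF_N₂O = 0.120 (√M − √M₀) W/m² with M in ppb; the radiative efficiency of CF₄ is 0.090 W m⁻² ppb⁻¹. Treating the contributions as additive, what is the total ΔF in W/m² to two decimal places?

CO₂: 5.35 × ln(433/274) = 5.35 × ln(1.58029) = 5.35 × 0.45761 = 2.4482 W/m².
N₂O: 0.120 × (√331 − √266) = 0.120 × (18.1934 − 16.3095) = 0.120 × 1.8839 = 0.2261 W/m².
CF₄: Δ = 86 − 31 = 55 ppt = 0.055 ppb; ΔF = 0.090 × 0.055 = 0.0050 W/m².
Total ΔF = 2.4482 + 0.2261 + 0.0050 = 2.6793 W/m².

ΔF = 2.68 W/m²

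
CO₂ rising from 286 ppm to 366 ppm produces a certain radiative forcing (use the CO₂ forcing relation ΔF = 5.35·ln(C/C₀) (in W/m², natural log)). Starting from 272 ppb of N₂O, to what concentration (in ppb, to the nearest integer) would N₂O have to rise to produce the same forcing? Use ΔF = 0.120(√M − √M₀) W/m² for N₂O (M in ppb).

M ≈ 756 ppb

CO₂ forcing: 5.35 × ln(366/286) = 5.35 × 0.246642 = 1.31953 W/m².
Set 0.120(√M − √272) = 1.31953: √M = 1.31953/0.120 + √272 = 10.9961 + 16.4924 = 27.4885.
M = (27.4885)² = 755.62 ppb.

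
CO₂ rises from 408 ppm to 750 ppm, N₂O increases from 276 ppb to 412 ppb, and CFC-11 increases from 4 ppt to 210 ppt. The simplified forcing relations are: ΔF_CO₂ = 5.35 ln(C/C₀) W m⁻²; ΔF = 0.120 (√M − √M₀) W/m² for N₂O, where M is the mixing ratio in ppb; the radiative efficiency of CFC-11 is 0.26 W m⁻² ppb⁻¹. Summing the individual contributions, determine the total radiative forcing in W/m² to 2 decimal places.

ΔF = 3.75 W/m²

CO₂: 5.35 × ln(750/408) = 5.35 × ln(1.83824) = 5.35 × 0.60881 = 3.2571 W/m².
N₂O: 0.120 × (√412 − √276) = 0.120 × (20.2978 − 16.6132) = 0.120 × 3.6846 = 0.4422 W/m².
CFC-11: Δ = 210 − 4 = 206 ppt = 0.206 ppb; ΔF = 0.26 × 0.206 = 0.0536 W/m².
Total ΔF = 3.2571 + 0.4422 + 0.0536 = 3.7529 W/m².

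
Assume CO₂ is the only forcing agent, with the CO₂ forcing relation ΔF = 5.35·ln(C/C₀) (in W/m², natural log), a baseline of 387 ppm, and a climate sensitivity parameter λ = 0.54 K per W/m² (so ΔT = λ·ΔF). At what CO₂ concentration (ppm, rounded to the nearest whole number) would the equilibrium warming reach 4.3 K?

C ≈ 1714 ppm

Required forcing: ΔF = ΔT/λ = 4.3/0.54 = 7.9630 W/m².
Then ln(C/387) = ΔF/5.35 = 7.9630/5.35 = 1.48841.
So C = 387 × e^1.48841 = 387 × 4.43005 = 1714.43 ppm.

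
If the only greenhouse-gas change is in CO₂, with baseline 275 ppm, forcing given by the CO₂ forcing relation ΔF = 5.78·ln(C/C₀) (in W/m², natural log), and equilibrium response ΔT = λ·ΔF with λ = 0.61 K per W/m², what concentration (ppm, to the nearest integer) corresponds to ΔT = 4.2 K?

C ≈ 905 ppm

Required forcing: ΔF = ΔT/λ = 4.2/0.61 = 6.8852 W/m².
Then ln(C/275) = ΔF/5.78 = 6.8852/5.78 = 1.19121.
So C = 275 × e^1.19121 = 275 × 3.29106 = 905.04 ppm.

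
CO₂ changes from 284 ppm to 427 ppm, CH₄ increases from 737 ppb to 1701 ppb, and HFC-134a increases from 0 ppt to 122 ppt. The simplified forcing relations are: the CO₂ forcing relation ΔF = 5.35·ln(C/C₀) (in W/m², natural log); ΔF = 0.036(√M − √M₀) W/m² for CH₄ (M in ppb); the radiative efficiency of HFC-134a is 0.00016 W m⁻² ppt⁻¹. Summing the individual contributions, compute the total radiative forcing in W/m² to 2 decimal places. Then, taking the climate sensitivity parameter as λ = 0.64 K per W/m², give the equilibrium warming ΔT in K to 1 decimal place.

ΔF = 2.71 W/m²; ΔT = 1.7 K

CO₂: 5.35 × ln(427/284) = 5.35 × ln(1.50352) = 5.35 × 0.40781 = 2.1818 W/m².
CH₄: 0.036 × (√1701 − √737) = 0.036 × (41.2432 − 27.1477) = 0.036 × 14.0955 = 0.5074 W/m².
HFC-134a: ΔF = 0.00016 × (122 − 0) = 0.00016 × 122 = 0.0195 W/m².
Total ΔF = 2.1818 + 0.5074 + 0.0195 = 2.7087 W/m².
ΔT = λ ΔF = 0.64 × 2.71 = 1.7344 K.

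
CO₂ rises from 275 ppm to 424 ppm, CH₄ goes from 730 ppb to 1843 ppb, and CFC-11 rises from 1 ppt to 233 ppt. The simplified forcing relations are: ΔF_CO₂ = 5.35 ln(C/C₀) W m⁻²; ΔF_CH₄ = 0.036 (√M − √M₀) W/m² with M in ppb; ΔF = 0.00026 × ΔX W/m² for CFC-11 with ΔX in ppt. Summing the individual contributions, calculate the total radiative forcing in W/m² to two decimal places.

ΔF = 2.95 W/m²

CO₂: 5.35 × ln(424/275) = 5.35 × ln(1.54182) = 5.35 × 0.43296 = 2.3163 W/m².
CH₄: 0.036 × (√1843 − √730) = 0.036 × (42.9302 − 27.0185) = 0.036 × 15.9117 = 0.5728 W/m².
CFC-11: ΔF = 0.00026 × (233 − 1) = 0.00026 × 232 = 0.0603 W/m².
Total ΔF = 2.3163 + 0.5728 + 0.0603 = 2.9494 W/m².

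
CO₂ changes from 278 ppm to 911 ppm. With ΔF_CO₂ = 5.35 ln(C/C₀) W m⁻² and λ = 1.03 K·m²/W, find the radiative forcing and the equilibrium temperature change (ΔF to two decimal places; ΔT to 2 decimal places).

CO₂: 5.35 × ln(911/278) = 5.35 × ln(3.27698) = 5.35 × 1.18692 = 6.3500 W/m².
ΔT = λ ΔF = 1.03 × 6.35 = 6.5405 K.

ΔF = 6.35 W/m²; ΔT = 6.54 K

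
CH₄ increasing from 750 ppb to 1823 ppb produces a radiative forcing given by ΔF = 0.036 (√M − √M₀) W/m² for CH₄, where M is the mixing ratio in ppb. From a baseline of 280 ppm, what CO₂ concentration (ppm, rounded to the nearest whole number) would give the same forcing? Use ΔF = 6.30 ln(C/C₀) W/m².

CH₄ forcing: 0.036 × (√1823 − √750) = 0.036 × (42.6966 − 27.3861) = 0.036 × 15.3105 = 0.55118 W/m².
Set 6.30 ln(C/280) = 0.55118: ln(C/280) = 0.55118/6.30 = 0.08749, so C = 280 × e^0.08749 = 280 × 1.09143 = 305.60 ppm.

C ≈ 306 ppm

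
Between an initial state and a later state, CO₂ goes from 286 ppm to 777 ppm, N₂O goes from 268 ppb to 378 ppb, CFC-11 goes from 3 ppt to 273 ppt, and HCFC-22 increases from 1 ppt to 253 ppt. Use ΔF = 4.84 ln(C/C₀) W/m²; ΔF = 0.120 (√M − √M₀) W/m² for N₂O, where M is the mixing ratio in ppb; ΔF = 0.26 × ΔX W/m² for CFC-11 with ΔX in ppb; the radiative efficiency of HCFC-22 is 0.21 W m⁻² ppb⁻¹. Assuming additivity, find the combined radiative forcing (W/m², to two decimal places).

CO₂: 4.84 × ln(777/286) = 4.84 × ln(2.71678) = 4.84 × 0.99945 = 4.8373 W/m².
N₂O: 0.120 × (√378 − √268) = 0.120 × (19.4422 − 16.3707) = 0.120 × 3.0715 = 0.3686 W/m².
CFC-11: Δ = 273 − 3 = 270 ppt = 0.270 ppb; ΔF = 0.26 × 0.270 = 0.0702 W/m².
HCFC-22: Δ = 253 − 1 = 252 ppt = 0.252 ppb; ΔF = 0.21 × 0.252 = 0.0529 W/m².
Total ΔF = 4.8373 + 0.3686 + 0.0702 + 0.0529 = 5.3290 W/m².

ΔF = 5.33 W/m²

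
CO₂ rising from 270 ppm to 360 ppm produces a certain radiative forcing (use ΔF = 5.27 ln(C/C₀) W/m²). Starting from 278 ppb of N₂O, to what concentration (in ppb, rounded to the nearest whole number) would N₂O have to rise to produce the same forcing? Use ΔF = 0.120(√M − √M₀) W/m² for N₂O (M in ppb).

CO₂ forcing: 5.27 × ln(360/270) = 5.27 × 0.287682 = 1.51608 W/m².
Set 0.120(√M − √278) = 1.51608: √M = 1.51608/0.120 + √278 = 12.6340 + 16.6733 = 29.3073.
M = (29.3073)² = 858.92 ppb.

M ≈ 859 ppb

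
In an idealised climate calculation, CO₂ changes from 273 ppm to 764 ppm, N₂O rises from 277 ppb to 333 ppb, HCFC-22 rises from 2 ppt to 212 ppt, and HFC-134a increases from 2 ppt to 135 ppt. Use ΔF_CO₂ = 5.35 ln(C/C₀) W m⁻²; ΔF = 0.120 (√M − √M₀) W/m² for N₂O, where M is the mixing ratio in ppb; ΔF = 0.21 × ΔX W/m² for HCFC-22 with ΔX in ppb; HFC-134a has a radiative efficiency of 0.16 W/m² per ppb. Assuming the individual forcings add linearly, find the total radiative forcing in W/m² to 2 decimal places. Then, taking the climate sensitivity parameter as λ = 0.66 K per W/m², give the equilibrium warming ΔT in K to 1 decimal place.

ΔF = 5.76 W/m²; ΔT = 3.8 K

CO₂: 5.35 × ln(764/273) = 5.35 × ln(2.79853) = 5.35 × 1.02909 = 5.5056 W/m².
N₂O: 0.120 × (√333 − √277) = 0.120 × (18.2483 − 16.6433) = 0.120 × 1.6050 = 0.1926 W/m².
HCFC-22: Δ = 212 − 2 = 210 ppt = 0.210 ppb; ΔF = 0.21 × 0.210 = 0.0441 W/m².
HFC-134a: Δ = 135 − 2 = 133 ppt = 0.133 ppb; ΔF = 0.16 × 0.133 = 0.0213 W/m².
Total ΔF = 5.5056 + 0.1926 + 0.0441 + 0.0213 = 5.7636 W/m².
ΔT = λ ΔF = 0.66 × 5.76 = 3.8016 K.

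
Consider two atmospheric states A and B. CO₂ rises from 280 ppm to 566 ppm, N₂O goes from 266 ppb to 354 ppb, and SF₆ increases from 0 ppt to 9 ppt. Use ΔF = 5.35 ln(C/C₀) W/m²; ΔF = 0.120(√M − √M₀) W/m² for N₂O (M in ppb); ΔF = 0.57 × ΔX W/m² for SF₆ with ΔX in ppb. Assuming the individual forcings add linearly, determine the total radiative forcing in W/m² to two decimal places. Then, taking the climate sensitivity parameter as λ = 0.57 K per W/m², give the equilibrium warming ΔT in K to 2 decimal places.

CO₂: 5.35 × ln(566/280) = 5.35 × ln(2.02143) = 5.35 × 0.70381 = 3.7654 W/m².
N₂O: 0.120 × (√354 − √266) = 0.120 × (18.8149 − 16.3095) = 0.120 × 2.5054 = 0.3006 W/m².
SF₆: Δ = 9 − 0 = 9 ppt = 0.009 ppb; ΔF = 0.57 × 0.009 = 0.0051 W/m².
Total ΔF = 3.7654 + 0.3006 + 0.0051 = 4.0711 W/m².
ΔT = λ ΔF = 0.57 × 4.07 = 2.3199 K.

ΔF = 4.07 W/m²; ΔT = 2.32 K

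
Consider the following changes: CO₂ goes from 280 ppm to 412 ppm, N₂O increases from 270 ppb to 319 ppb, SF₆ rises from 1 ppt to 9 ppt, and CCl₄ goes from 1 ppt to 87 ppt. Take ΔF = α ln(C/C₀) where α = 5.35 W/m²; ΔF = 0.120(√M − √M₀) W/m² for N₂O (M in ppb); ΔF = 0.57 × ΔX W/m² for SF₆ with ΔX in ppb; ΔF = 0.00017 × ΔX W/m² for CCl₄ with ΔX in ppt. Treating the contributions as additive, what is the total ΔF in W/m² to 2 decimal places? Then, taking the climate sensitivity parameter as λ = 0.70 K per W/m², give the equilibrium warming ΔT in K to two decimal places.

CO₂: 5.35 × ln(412/280) = 5.35 × ln(1.47143) = 5.35 × 0.38623 = 2.0663 W/m².
N₂O: 0.120 × (√319 − √270) = 0.120 × (17.8606 − 16.4317) = 0.120 × 1.4289 = 0.1715 W/m².
SF₆: Δ = 9 − 1 = 8 ppt = 0.008 ppb; ΔF = 0.57 × 0.008 = 0.0046 W/m².
CCl₄: ΔF = 0.00017 × (87 − 1) = 0.00017 × 86 = 0.0146 W/m².
Total ΔF = 2.0663 + 0.1715 + 0.0046 + 0.0146 = 2.2570 W/m².
ΔT = λ ΔF = 0.70 × 2.26 = 1.5820 K.

ΔF = 2.26 W/m²; ΔT = 1.58 K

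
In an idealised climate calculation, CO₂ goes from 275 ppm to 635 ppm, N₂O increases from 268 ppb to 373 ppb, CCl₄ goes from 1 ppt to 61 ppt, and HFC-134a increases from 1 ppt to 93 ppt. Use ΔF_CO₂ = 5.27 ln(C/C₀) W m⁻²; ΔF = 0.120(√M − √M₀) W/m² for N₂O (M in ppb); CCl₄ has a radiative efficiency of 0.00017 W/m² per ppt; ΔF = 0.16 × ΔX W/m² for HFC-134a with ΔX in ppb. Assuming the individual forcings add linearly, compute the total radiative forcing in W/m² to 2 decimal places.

ΔF = 4.79 W/m²

CO₂: 5.27 × ln(635/275) = 5.27 × ln(2.30909) = 5.27 × 0.83685 = 4.4102 W/m².
N₂O: 0.120 × (√373 − √268) = 0.120 × (19.3132 − 16.3707) = 0.120 × 2.9425 = 0.3531 W/m².
CCl₄: ΔF = 0.00017 × (61 − 1) = 0.00017 × 60 = 0.0102 W/m².
HFC-134a: Δ = 93 − 1 = 92 ppt = 0.092 ppb; ΔF = 0.16 × 0.092 = 0.0147 W/m².
Total ΔF = 4.4102 + 0.3531 + 0.0102 + 0.0147 = 4.7882 W/m².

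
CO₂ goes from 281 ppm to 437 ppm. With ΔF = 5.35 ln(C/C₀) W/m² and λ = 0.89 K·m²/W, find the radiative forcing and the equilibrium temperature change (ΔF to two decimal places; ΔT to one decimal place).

ΔF = 2.36 W/m²; ΔT = 2.1 K

CO₂: 5.35 × ln(437/281) = 5.35 × ln(1.55516) = 5.35 × 0.44158 = 2.3625 W/m².
ΔT = λ ΔF = 0.89 × 2.36 = 2.1004 K.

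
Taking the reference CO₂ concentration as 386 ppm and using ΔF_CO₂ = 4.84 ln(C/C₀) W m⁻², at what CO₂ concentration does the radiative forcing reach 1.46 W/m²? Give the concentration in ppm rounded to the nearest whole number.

C ≈ 522 ppm

Set 4.84 ln(C/386) = 1.46, so ln(C/386) = 1.46/4.84 = 0.30165.
Then C/386 = e^0.30165 = 1.35209, giving C = 386 × 1.35209 = 521.91 ppm.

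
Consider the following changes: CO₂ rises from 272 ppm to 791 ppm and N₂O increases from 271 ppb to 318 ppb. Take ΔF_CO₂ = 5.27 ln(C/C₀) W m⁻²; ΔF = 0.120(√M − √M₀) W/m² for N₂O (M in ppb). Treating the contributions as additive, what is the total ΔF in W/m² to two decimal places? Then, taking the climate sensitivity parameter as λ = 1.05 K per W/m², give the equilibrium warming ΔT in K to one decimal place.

ΔF = 5.79 W/m²; ΔT = 6.1 K

CO₂: 5.27 × ln(791/272) = 5.27 × ln(2.90809) = 5.27 × 1.06750 = 5.6257 W/m².
N₂O: 0.120 × (√318 − √271) = 0.120 × (17.8326 − 16.4621) = 0.120 × 1.3705 = 0.1645 W/m².
Total ΔF = 5.6257 + 0.1645 = 5.7902 W/m².
ΔT = λ ΔF = 1.05 × 5.79 = 6.0795 K.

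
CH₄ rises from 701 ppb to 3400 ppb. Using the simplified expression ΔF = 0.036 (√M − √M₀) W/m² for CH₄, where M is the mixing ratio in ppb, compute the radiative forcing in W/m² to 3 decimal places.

CH₄: 0.036 × (√3400 − √701) = 0.036 × (58.3095 − 26.4764) = 0.036 × 31.8331 = 1.1460 W/m².

ΔF = 1.146 W/m²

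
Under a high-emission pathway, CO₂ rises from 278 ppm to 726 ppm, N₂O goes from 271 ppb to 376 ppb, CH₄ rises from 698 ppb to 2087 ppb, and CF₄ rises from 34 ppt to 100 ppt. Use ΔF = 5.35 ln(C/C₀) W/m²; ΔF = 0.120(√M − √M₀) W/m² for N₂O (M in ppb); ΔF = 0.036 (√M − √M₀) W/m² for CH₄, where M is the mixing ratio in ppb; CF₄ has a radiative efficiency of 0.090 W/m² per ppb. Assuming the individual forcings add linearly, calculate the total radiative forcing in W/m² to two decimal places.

CO₂: 5.35 × ln(726/278) = 5.35 × ln(2.61151) = 5.35 × 0.95993 = 5.1356 W/m².
N₂O: 0.120 × (√376 − √271) = 0.120 × (19.3907 − 16.4621) = 0.120 × 2.9286 = 0.3514 W/m².
CH₄: 0.036 × (√2087 − √698) = 0.036 × (45.6837 − 26.4197) = 0.036 × 19.2640 = 0.6935 W/m².
CF₄: Δ = 100 − 34 = 66 ppt = 0.066 ppb; ΔF = 0.090 × 0.066 = 0.0059 W/m².
Total ΔF = 5.1356 + 0.3514 + 0.6935 + 0.0059 = 6.1864 W/m².

ΔF = 6.19 W/m²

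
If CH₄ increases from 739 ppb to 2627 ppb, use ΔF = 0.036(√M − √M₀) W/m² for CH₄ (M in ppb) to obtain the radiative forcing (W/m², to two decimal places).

CH₄: 0.036 × (√2627 − √739) = 0.036 × (51.2543 − 27.1846) = 0.036 × 24.0697 = 0.8665 W/m².

ΔF = 0.87 W/m²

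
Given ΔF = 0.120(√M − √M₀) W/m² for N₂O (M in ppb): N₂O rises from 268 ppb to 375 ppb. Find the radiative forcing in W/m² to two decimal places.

N₂O: 0.120 × (√375 − √268) = 0.120 × (19.3649 − 16.3707) = 0.120 × 2.9942 = 0.3593 W/m².

ΔF = 0.36 W/m²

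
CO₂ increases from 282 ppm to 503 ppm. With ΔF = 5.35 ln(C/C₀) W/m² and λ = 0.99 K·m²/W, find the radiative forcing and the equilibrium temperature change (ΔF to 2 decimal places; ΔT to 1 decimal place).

ΔF = 3.10 W/m²; ΔT = 3.1 K

CO₂: 5.35 × ln(503/282) = 5.35 × ln(1.78369) = 5.35 × 0.57868 = 3.0959 W/m².
ΔT = λ ΔF = 0.99 × 3.10 = 3.0690 K.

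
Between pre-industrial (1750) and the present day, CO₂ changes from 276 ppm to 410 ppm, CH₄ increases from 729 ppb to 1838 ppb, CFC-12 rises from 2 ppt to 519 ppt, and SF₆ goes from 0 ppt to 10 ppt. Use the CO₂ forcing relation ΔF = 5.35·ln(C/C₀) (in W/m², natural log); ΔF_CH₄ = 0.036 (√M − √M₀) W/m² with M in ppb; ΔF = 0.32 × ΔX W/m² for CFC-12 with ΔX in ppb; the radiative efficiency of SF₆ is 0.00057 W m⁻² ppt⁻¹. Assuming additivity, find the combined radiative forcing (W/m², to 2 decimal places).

ΔF = 2.86 W/m²

CO₂: 5.35 × ln(410/276) = 5.35 × ln(1.48551) = 5.35 × 0.39576 = 2.1173 W/m².
CH₄: 0.036 × (√1838 − √729) = 0.036 × (42.8719 − 27.0000) = 0.036 × 15.8719 = 0.5714 W/m².
CFC-12: Δ = 519 − 2 = 517 ppt = 0.517 ppb; ΔF = 0.32 × 0.517 = 0.1654 W/m².
SF₆: ΔF = 0.00057 × (10 − 0) = 0.00057 × 10 = 0.0057 W/m².
Total ΔF = 2.1173 + 0.5714 + 0.1654 + 0.0057 = 2.8598 W/m².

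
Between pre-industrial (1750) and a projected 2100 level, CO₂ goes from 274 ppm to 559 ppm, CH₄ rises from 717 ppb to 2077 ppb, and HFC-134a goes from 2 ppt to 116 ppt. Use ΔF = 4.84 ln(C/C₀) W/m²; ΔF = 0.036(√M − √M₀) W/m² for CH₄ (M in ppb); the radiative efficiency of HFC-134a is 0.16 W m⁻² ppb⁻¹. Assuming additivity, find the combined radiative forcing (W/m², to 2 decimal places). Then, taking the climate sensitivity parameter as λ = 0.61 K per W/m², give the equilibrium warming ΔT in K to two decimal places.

CO₂: 4.84 × ln(559/274) = 4.84 × ln(2.04015) = 4.84 × 0.71302 = 3.4510 W/m².
CH₄: 0.036 × (√2077 − √717) = 0.036 × (45.5741 − 26.7769) = 0.036 × 18.7972 = 0.6767 W/m².
HFC-134a: Δ = 116 − 2 = 114 ppt = 0.114 ppb; ΔF = 0.16 × 0.114 = 0.0182 W/m².
Total ΔF = 3.4510 + 0.6767 + 0.0182 = 4.1459 W/m².
ΔT = λ ΔF = 0.61 × 4.15 = 2.5315 K.

ΔF = 4.15 W/m²; ΔT = 2.53 K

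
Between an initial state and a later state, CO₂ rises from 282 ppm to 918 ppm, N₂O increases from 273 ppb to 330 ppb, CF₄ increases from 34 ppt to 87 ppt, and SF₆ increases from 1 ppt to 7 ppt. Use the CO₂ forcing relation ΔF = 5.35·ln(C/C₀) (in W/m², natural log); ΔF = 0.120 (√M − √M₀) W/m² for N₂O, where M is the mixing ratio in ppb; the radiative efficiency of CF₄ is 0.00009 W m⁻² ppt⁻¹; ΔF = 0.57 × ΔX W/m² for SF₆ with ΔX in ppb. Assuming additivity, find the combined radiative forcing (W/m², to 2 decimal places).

ΔF = 6.52 W/m²

CO₂: 5.35 × ln(918/282) = 5.35 × ln(3.25532) = 5.35 × 1.18029 = 6.3146 W/m².
N₂O: 0.120 × (√330 − √273) = 0.120 × (18.1659 − 16.5227) = 0.120 × 1.6432 = 0.1972 W/m².
CF₄: ΔF = 0.00009 × (87 − 34) = 0.00009 × 53 = 0.0048 W/m².
SF₆: Δ = 7 − 1 = 6 ppt = 0.006 ppb; ΔF = 0.57 × 0.006 = 0.0034 W/m².
Total ΔF = 6.3146 + 0.1972 + 0.0048 + 0.0034 = 6.5200 W/m².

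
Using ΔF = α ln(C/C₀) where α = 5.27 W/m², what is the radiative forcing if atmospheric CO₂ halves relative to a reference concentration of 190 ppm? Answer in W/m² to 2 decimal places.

ΔF = -3.65 W/m²

Because the forcing depends only on the ratio C/C₀, the initial concentration does not enter.
ΔF = 5.27 × ln(0.5) = 5.27 × -0.69315 = -3.6529 W/m².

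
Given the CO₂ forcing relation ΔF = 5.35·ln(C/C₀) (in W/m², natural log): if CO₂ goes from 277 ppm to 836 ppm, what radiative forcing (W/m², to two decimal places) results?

CO₂: 5.35 × ln(836/277) = 5.35 × ln(3.01805) = 5.35 × 1.10461 = 5.9097 W/m².

ΔF = 5.91 W/m²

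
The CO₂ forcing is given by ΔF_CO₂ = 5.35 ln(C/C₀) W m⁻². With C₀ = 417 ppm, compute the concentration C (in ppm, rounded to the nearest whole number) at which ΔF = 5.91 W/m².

C ≈ 1259 ppm

Set 5.35 ln(C/417) = 5.91, so ln(C/417) = 5.91/5.35 = 1.10467.
Then C/417 = e^1.10467 = 3.01823, giving C = 417 × 3.01823 = 1258.60 ppm.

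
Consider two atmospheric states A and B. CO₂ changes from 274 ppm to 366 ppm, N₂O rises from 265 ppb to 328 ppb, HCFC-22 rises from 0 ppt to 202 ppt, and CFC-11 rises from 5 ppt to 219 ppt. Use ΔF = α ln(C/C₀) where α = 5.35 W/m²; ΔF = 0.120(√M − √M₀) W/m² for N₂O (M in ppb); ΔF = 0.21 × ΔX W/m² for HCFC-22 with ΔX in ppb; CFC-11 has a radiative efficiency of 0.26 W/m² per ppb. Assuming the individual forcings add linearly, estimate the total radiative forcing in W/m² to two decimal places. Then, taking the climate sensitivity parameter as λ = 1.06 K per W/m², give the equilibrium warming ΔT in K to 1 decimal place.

CO₂: 5.35 × ln(366/274) = 5.35 × ln(1.33577) = 5.35 × 0.28951 = 1.5489 W/m².
N₂O: 0.120 × (√328 − √265) = 0.120 × (18.1108 − 16.2788) = 0.120 × 1.8320 = 0.2198 W/m².
HCFC-22: Δ = 202 − 0 = 202 ppt = 0.202 ppb; ΔF = 0.21 × 0.202 = 0.0424 W/m².
CFC-11: Δ = 219 − 5 = 214 ppt = 0.214 ppb; ΔF = 0.26 × 0.214 = 0.0556 W/m².
Total ΔF = 1.5489 + 0.2198 + 0.0424 + 0.0556 = 1.8667 W/m².
ΔT = λ ΔF = 1.06 × 1.87 = 1.9822 K.

ΔF = 1.87 W/m²; ΔT = 2.0 K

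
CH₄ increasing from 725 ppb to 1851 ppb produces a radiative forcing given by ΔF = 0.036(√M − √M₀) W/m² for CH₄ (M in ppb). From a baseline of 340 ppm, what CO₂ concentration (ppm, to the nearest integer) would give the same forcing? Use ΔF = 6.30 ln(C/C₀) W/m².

C ≈ 373 ppm

CH₄ forcing: 0.036 × (√1851 − √725) = 0.036 × (43.0232 − 26.9258) = 0.036 × 16.0974 = 0.57951 W/m².
Set 6.30 ln(C/340) = 0.57951: ln(C/340) = 0.57951/6.30 = 0.09199, so C = 340 × e^0.09199 = 340 × 1.09635 = 372.76 ppm.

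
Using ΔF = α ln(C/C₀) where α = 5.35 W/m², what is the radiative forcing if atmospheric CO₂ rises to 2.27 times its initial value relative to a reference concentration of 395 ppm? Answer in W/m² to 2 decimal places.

ΔF = 4.39 W/m²

Because the forcing depends only on the ratio C/C₀, the initial concentration does not enter.
ΔF = 5.35 × ln(2.27) = 5.35 × 0.81978 = 4.3858 W/m².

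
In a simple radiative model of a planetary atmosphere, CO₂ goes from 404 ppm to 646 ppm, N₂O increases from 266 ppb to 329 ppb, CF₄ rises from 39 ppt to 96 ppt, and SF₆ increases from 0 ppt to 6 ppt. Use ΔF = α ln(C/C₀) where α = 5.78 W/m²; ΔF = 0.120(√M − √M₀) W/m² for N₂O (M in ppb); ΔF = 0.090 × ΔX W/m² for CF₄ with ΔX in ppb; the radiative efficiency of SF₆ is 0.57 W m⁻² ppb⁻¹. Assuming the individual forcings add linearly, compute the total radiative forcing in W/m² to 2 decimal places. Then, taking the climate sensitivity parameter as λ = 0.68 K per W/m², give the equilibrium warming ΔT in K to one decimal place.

CO₂: 5.78 × ln(646/404) = 5.78 × ln(1.59901) = 5.78 × 0.46938 = 2.7130 W/m².
N₂O: 0.120 × (√329 − √266) = 0.120 × (18.1384 − 16.3095) = 0.120 × 1.8289 = 0.2195 W/m².
CF₄: Δ = 96 − 39 = 57 ppt = 0.057 ppb; ΔF = 0.090 × 0.057 = 0.0051 W/m².
SF₆: Δ = 6 − 0 = 6 ppt = 0.006 ppb; ΔF = 0.57 × 0.006 = 0.0034 W/m².
Total ΔF = 2.7130 + 0.2195 + 0.0051 + 0.0034 = 2.9410 W/m².
ΔT = λ ΔF = 0.68 × 2.94 = 1.9992 K.

ΔF = 2.94 W/m²; ΔT = 2.0 K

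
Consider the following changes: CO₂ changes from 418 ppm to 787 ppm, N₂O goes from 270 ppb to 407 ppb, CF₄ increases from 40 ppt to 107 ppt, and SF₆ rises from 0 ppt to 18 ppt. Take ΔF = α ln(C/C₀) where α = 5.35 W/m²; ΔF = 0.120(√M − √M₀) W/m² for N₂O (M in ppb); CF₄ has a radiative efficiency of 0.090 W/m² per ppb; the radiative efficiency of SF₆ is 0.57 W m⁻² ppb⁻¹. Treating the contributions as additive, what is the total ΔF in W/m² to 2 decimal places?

ΔF = 3.85 W/m²

CO₂: 5.35 × ln(787/418) = 5.35 × ln(1.88278) = 5.35 × 0.63275 = 3.3852 W/m².
N₂O: 0.120 × (√407 − √270) = 0.120 × (20.1742 − 16.4317) = 0.120 × 3.7425 = 0.4491 W/m².
CF₄: Δ = 107 − 40 = 67 ppt = 0.067 ppb; ΔF = 0.090 × 0.067 = 0.0060 W/m².
SF₆: Δ = 18 − 0 = 18 ppt = 0.018 ppb; ΔF = 0.57 × 0.018 = 0.0103 W/m².
Total ΔF = 3.3852 + 0.4491 + 0.0060 + 0.0103 = 3.8506 W/m².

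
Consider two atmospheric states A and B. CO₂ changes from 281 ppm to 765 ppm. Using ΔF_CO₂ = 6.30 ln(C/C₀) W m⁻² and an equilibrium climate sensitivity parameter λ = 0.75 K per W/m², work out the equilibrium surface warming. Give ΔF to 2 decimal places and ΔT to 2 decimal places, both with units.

CO₂: 6.30 × ln(765/281) = 6.30 × ln(2.72242) = 6.30 × 1.00152 = 6.3096 W/m².
ΔT = λ ΔF = 0.75 × 6.31 = 4.7325 K.

ΔF = 6.31 W/m²; ΔT = 4.73 K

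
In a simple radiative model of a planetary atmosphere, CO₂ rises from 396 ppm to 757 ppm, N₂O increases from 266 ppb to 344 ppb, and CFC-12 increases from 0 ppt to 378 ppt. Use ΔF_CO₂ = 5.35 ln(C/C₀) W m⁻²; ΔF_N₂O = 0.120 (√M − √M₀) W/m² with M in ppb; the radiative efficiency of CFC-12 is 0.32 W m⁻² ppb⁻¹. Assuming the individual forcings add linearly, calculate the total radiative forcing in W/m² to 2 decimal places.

CO₂: 5.35 × ln(757/396) = 5.35 × ln(1.91162) = 5.35 × 0.64795 = 3.4665 W/m².
N₂O: 0.120 × (√344 − √266) = 0.120 × (18.5472 − 16.3095) = 0.120 × 2.2377 = 0.2685 W/m².
CFC-12: Δ = 378 − 0 = 378 ppt = 0.378 ppb; ΔF = 0.32 × 0.378 = 0.1210 W/m².
Total ΔF = 3.4665 + 0.2685 + 0.1210 = 3.8560 W/m².

ΔF = 3.86 W/m²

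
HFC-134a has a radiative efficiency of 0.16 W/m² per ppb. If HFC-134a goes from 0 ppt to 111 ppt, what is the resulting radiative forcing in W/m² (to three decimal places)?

HFC-134a: Δ = 111 − 0 = 111 ppt = 0.111 ppb; ΔF = 0.16 × 0.111 = 0.0178 W/m².

ΔF = 0.018 W/m²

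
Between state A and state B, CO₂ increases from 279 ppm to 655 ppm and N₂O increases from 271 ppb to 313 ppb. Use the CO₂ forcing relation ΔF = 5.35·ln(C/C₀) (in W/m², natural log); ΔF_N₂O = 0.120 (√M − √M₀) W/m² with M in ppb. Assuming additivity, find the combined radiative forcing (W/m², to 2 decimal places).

ΔF = 4.71 W/m²

CO₂: 5.35 × ln(655/279) = 5.35 × ln(2.34767) = 5.35 × 0.85342 = 4.5658 W/m².
N₂O: 0.120 × (√313 − √271) = 0.120 × (17.6918 − 16.4621) = 0.120 × 1.2297 = 0.1476 W/m².
Total ΔF = 4.5658 + 0.1476 = 4.7134 W/m².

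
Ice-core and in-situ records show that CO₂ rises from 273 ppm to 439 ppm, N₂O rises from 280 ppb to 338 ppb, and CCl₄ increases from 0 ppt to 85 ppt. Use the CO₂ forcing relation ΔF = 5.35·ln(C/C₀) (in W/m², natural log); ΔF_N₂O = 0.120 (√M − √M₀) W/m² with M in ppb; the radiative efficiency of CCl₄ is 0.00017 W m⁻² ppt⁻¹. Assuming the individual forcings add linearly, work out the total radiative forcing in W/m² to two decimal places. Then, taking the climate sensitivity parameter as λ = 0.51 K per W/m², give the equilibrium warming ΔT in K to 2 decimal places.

CO₂: 5.35 × ln(439/273) = 5.35 × ln(1.60806) = 5.35 × 0.47503 = 2.5414 W/m².
N₂O: 0.120 × (√338 − √280) = 0.120 × (18.3848 − 16.7332) = 0.120 × 1.6516 = 0.1982 W/m².
CCl₄: ΔF = 0.00017 × (85 − 0) = 0.00017 × 85 = 0.0145 W/m².
Total ΔF = 2.5414 + 0.1982 + 0.0145 = 2.7541 W/m².
ΔT = λ ΔF = 0.51 × 2.75 = 1.4025 K.

ΔF = 2.75 W/m²; ΔT = 1.40 K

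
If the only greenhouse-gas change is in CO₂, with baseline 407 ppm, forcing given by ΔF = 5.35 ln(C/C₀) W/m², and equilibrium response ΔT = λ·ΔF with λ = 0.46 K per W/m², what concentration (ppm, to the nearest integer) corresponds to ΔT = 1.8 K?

Required forcing: ΔF = ΔT/λ = 1.8/0.46 = 3.9130 W/m².
Then ln(C/407) = ΔF/5.35 = 3.9130/5.35 = 0.73140.
So C = 407 × e^0.73140 = 407 × 2.07799 = 845.74 ppm.

C ≈ 846 ppm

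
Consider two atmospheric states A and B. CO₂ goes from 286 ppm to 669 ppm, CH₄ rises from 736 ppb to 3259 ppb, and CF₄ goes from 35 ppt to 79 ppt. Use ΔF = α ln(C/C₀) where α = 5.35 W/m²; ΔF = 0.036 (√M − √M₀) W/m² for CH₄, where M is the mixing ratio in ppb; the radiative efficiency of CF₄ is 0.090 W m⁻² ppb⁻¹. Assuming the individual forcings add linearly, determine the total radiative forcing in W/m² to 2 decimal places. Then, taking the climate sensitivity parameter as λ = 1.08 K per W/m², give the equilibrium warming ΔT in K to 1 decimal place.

ΔF = 5.63 W/m²; ΔT = 6.1 K

CO₂: 5.35 × ln(669/286) = 5.35 × ln(2.33916) = 5.35 × 0.84979 = 4.5464 W/m².
CH₄: 0.036 × (√3259 − √736) = 0.036 × (57.0877 − 27.1293) = 0.036 × 29.9584 = 1.0785 W/m².
CF₄: Δ = 79 − 35 = 44 ppt = 0.044 ppb; ΔF = 0.090 × 0.044 = 0.0040 W/m².
Total ΔF = 4.5464 + 1.0785 + 0.0040 = 5.6289 W/m².
ΔT = λ ΔF = 1.08 × 5.63 = 6.0804 K.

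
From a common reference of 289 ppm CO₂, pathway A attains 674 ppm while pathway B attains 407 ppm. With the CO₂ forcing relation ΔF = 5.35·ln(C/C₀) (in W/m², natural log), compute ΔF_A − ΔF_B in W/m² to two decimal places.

ΔF_A − ΔF_B = 2.70 W/m²

ΔF_A = 5.35 ln(674/289) = 5.35 × 0.84680 = 4.5304 W/m².
ΔF_B = 5.35 ln(407/289) = 5.35 × 0.34239 = 1.8318 W/m².
Difference: 4.5304 − 1.8318 = 2.6986 W/m².
(Equivalently, ΔF_A − ΔF_B = 5.35 ln(674/407) = 5.35 × 0.50442 = 2.6986 W/m².)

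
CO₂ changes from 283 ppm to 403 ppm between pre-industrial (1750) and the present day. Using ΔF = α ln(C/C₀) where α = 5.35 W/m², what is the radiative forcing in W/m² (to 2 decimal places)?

CO₂: 5.35 × ln(403/283) = 5.35 × ln(1.42403) = 5.35 × 0.35349 = 1.8912 W/m².

ΔF = 1.89 W/m²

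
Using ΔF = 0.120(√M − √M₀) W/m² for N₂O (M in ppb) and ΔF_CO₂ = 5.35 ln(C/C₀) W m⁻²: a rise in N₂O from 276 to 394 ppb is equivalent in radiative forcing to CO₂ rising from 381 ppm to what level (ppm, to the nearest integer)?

N₂O forcing: 0.120 × (√394 − √276) = 0.120 × (19.8494 − 16.6132) = 0.120 × 3.2362 = 0.38834 W/m².
Set 5.35 ln(C/381) = 0.38834: ln(C/381) = 0.38834/5.35 = 0.07259, so C = 381 × e^0.07259 = 381 × 1.07529 = 409.69 ppm.

C ≈ 410 ppm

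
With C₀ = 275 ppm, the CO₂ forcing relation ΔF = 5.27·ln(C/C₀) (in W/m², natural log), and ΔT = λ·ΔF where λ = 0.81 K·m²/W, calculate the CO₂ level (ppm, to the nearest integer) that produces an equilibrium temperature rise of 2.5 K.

C ≈ 494 ppm

Required forcing: ΔF = ΔT/λ = 2.5/0.81 = 3.0864 W/m².
Then ln(C/275) = ΔF/5.27 = 3.0864/5.27 = 0.58565.
So C = 275 × e^0.58565 = 275 × 1.79616 = 493.94 ppm.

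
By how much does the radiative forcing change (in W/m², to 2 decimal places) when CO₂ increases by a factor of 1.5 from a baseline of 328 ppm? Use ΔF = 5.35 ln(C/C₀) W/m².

ΔF = 5.35 × ln(1.5) = 5.35 × 0.40547 = 2.1693 W/m².

ΔF = 2.17 W/m²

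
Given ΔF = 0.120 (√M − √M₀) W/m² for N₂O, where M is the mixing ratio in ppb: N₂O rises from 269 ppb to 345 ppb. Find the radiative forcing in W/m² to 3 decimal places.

N₂O: 0.120 × (√345 − √269) = 0.120 × (18.5742 − 16.4012) = 0.120 × 2.1730 = 0.2608 W/m².

ΔF = 0.261 W/m²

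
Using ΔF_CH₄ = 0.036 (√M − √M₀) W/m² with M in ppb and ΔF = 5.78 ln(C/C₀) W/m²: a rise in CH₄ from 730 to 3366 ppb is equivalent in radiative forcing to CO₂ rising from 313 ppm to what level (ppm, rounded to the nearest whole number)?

CH₄ forcing: 0.036 × (√3366 − √730) = 0.036 × (58.0172 − 27.0185) = 0.036 × 30.9987 = 1.11595 W/m².
Set 5.78 ln(C/313) = 1.11595: ln(C/313) = 1.11595/5.78 = 0.19307, so C = 313 × e^0.19307 = 313 × 1.21297 = 379.66 ppm.

C ≈ 380 ppm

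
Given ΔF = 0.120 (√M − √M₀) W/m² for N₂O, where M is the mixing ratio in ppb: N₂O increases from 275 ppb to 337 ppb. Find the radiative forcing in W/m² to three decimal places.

ΔF = 0.213 W/m²

N₂O: 0.120 × (√337 − √275) = 0.120 × (18.3576 − 16.5831) = 0.120 × 1.7745 = 0.2129 W/m².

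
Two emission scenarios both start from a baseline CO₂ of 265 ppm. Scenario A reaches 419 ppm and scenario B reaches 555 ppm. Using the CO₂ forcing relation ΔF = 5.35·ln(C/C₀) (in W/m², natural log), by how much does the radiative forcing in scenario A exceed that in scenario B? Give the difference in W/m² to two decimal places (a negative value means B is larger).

ΔF_A − ΔF_B = -1.50 W/m²

ΔF_A = 5.35 ln(419/265) = 5.35 × 0.45814 = 2.4510 W/m².
ΔF_B = 5.35 ln(555/265) = 5.35 × 0.73924 = 3.9549 W/m².
Difference: 2.4510 − 3.9549 = -1.5039 W/m².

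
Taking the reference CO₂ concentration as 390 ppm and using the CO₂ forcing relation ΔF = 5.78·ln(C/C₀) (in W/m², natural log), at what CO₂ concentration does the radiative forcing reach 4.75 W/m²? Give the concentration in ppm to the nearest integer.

Set 5.78 ln(C/390) = 4.75, so ln(C/390) = 4.75/5.78 = 0.82180.
Then C/390 = e^0.82180 = 2.27459, giving C = 390 × 2.27459 = 887.09 ppm.

C ≈ 887 ppm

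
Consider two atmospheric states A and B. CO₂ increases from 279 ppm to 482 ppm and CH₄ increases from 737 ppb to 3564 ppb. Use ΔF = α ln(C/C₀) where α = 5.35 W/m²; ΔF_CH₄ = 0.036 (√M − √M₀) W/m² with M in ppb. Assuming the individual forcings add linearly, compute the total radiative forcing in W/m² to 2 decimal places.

ΔF = 4.10 W/m²

CO₂: 5.35 × ln(482/279) = 5.35 × ln(1.72760) = 5.35 × 0.54673 = 2.9250 W/m².
CH₄: 0.036 × (√3564 − √737) = 0.036 × (59.6992 − 27.1477) = 0.036 × 32.5515 = 1.1719 W/m².
Total ΔF = 2.9250 + 1.1719 = 4.0969 W/m².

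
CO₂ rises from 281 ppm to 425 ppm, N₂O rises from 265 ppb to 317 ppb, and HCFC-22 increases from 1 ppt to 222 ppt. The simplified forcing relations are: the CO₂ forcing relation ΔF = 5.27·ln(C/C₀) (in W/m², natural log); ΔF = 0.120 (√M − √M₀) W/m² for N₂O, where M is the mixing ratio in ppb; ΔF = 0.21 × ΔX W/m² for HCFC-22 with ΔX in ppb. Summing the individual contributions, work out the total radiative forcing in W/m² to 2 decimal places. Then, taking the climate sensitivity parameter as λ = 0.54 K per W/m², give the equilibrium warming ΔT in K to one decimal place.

CO₂: 5.27 × ln(425/281) = 5.27 × ln(1.51246) = 5.27 × 0.41374 = 2.1804 W/m².
N₂O: 0.120 × (√317 − √265) = 0.120 × (17.8045 − 16.2788) = 0.120 × 1.5257 = 0.1831 W/m².
HCFC-22: Δ = 222 − 1 = 221 ppt = 0.221 ppb; ΔF = 0.21 × 0.221 = 0.0464 W/m².
Total ΔF = 2.1804 + 0.1831 + 0.0464 = 2.4099 W/m².
ΔT = λ ΔF = 0.54 × 2.41 = 1.3014 K.

ΔF = 2.41 W/m²; ΔT = 1.3 K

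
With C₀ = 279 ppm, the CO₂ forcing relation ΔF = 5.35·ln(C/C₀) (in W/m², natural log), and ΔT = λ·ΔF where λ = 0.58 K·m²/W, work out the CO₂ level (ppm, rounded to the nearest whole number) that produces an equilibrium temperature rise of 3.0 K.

Required forcing: ΔF = ΔT/λ = 3.0/0.58 = 5.1724 W/m².
Then ln(C/279) = ΔF/5.35 = 5.1724/5.35 = 0.96680.
So C = 279 × e^0.96680 = 279 × 2.62952 = 733.64 ppm.

C ≈ 734 ppm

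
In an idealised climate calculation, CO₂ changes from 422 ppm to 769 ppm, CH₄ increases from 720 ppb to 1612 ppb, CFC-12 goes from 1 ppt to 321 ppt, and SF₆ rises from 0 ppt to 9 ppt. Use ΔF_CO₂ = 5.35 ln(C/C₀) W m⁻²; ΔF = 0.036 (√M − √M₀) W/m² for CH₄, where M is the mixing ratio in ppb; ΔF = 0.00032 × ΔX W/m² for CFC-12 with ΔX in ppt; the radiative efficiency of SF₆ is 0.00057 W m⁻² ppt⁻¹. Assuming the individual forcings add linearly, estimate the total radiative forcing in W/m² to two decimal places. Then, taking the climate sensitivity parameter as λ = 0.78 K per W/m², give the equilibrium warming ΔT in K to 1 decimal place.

CO₂: 5.35 × ln(769/422) = 5.35 × ln(1.82227) = 5.35 × 0.60008 = 3.2104 W/m².
CH₄: 0.036 × (√1612 − √720) = 0.036 × (40.1497 − 26.8328) = 0.036 × 13.3169 = 0.4794 W/m².
CFC-12: ΔF = 0.00032 × (321 − 1) = 0.00032 × 320 = 0.1024 W/m².
SF₆: ΔF = 0.00057 × (9 − 0) = 0.00057 × 9 = 0.0051 W/m².
Total ΔF = 3.2104 + 0.4794 + 0.1024 + 0.0051 = 3.7973 W/m².
ΔT = λ ΔF = 0.78 × 3.80 = 2.9640 K.

ΔF = 3.80 W/m²; ΔT = 3.0 K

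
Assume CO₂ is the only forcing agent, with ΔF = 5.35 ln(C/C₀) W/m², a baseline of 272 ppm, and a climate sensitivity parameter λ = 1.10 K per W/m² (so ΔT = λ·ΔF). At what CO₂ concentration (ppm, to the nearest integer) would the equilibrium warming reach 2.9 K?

Required forcing: ΔF = ΔT/λ = 2.9/1.10 = 2.6364 W/m².
Then ln(C/272) = ΔF/5.35 = 2.6364/5.35 = 0.49279.
So C = 272 × e^0.49279 = 272 × 1.63688 = 445.23 ppm.

C ≈ 445 ppm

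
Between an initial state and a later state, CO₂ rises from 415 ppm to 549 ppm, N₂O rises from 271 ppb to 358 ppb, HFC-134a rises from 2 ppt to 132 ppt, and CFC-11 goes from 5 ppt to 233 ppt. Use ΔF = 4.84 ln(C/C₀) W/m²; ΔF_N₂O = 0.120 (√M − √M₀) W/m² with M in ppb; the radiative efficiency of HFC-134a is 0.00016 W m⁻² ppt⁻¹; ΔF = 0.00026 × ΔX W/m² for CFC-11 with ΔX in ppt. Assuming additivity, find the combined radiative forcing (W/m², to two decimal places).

CO₂: 4.84 × ln(549/415) = 4.84 × ln(1.32289) = 4.84 × 0.27982 = 1.3543 W/m².
N₂O: 0.120 × (√358 − √271) = 0.120 × (18.9209 − 16.4621) = 0.120 × 2.4588 = 0.2951 W/m².
HFC-134a: ΔF = 0.00016 × (132 − 2) = 0.00016 × 130 = 0.0208 W/m².
CFC-11: ΔF = 0.00026 × (233 − 5) = 0.00026 × 228 = 0.0593 W/m².
Total ΔF = 1.3543 + 0.2951 + 0.0208 + 0.0593 = 1.7295 W/m².

ΔF = 1.73 W/m²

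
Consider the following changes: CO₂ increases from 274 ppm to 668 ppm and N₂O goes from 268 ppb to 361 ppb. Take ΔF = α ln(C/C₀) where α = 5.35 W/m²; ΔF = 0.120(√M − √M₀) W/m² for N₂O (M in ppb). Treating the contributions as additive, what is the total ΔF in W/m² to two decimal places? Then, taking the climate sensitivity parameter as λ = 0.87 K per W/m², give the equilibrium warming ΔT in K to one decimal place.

CO₂: 5.35 × ln(668/274) = 5.35 × ln(2.43796) = 5.35 × 0.89116 = 4.7677 W/m².
N₂O: 0.120 × (√361 − √268) = 0.120 × (19.0000 − 16.3707) = 0.120 × 2.6293 = 0.3155 W/m².
Total ΔF = 4.7677 + 0.3155 = 5.0832 W/m².
ΔT = λ ΔF = 0.87 × 5.08 = 4.4196 K.

ΔF = 5.08 W/m²; ΔT = 4.4 K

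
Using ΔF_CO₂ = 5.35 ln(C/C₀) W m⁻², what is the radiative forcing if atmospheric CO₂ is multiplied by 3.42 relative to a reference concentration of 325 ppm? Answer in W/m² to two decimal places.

ΔF = 6.58 W/m²

Because the forcing depends only on the ratio C/C₀, the initial concentration does not enter.
ΔF = 5.35 × ln(3.42) = 5.35 × 1.22964 = 6.5786 W/m².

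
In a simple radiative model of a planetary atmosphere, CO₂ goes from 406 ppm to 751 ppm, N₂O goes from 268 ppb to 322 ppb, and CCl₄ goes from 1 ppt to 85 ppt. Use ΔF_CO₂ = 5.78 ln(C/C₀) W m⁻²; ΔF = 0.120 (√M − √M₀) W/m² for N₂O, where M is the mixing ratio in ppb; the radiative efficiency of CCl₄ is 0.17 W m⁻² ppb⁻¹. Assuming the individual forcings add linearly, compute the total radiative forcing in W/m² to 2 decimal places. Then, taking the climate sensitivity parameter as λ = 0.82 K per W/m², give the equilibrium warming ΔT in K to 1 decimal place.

ΔF = 3.76 W/m²; ΔT = 3.1 K

CO₂: 5.78 × ln(751/406) = 5.78 × ln(1.84975) = 5.78 × 0.61505 = 3.5550 W/m².
N₂O: 0.120 × (√322 − √268) = 0.120 × (17.9444 − 16.3707) = 0.120 × 1.5737 = 0.1888 W/m².
CCl₄: Δ = 85 − 1 = 84 ppt = 0.084 ppb; ΔF = 0.17 × 0.084 = 0.0143 W/m².
Total ΔF = 3.5550 + 0.1888 + 0.0143 = 3.7581 W/m².
ΔT = λ ΔF = 0.82 × 3.76 = 3.0832 K.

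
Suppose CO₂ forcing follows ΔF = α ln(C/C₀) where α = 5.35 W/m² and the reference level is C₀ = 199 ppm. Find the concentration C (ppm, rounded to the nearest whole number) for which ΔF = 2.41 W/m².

C ≈ 312 ppm

Set 5.35 ln(C/199) = 2.41, so ln(C/199) = 2.41/5.35 = 0.45047.
Then C/199 = e^0.45047 = 1.56905, giving C = 199 × 1.56905 = 312.24 ppm.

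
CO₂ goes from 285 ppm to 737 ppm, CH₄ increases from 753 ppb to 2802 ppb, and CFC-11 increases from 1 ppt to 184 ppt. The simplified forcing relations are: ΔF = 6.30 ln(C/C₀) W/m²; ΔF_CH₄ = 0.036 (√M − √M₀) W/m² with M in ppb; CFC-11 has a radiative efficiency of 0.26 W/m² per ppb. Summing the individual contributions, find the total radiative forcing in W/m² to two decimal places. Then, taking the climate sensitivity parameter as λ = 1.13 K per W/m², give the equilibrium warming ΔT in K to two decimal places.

CO₂: 6.30 × ln(737/285) = 6.30 × ln(2.58596) = 6.30 × 0.95010 = 5.9856 W/m².
CH₄: 0.036 × (√2802 − √753) = 0.036 × (52.9339 − 27.4408) = 0.036 × 25.4931 = 0.9178 W/m².
CFC-11: Δ = 184 − 1 = 183 ppt = 0.183 ppb; ΔF = 0.26 × 0.183 = 0.0476 W/m².
Total ΔF = 5.9856 + 0.9178 + 0.0476 = 6.9510 W/m².
ΔT = λ ΔF = 1.13 × 6.95 = 7.8535 K.

ΔF = 6.95 W/m²; ΔT = 7.85 K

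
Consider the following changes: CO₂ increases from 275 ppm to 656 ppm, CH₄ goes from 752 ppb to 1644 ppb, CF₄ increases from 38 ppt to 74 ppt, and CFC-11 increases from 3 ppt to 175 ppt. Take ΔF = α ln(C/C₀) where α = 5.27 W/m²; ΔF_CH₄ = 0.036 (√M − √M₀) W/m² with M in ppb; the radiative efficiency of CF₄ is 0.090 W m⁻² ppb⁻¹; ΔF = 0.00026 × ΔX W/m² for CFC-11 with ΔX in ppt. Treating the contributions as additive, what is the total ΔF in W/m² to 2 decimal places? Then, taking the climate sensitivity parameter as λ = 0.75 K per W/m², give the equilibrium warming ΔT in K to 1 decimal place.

ΔF = 5.10 W/m²; ΔT = 3.8 K

CO₂: 5.27 × ln(656/275) = 5.27 × ln(2.38545) = 5.27 × 0.86939 = 4.5817 W/m².
CH₄: 0.036 × (√1644 − √752) = 0.036 × (40.5463 − 27.4226) = 0.036 × 13.1237 = 0.4725 W/m².
CF₄: Δ = 74 − 38 = 36 ppt = 0.036 ppb; ΔF = 0.090 × 0.036 = 0.0032 W/m².
CFC-11: ΔF = 0.00026 × (175 − 3) = 0.00026 × 172 = 0.0447 W/m².
Total ΔF = 4.5817 + 0.4725 + 0.0032 + 0.0447 = 5.1021 W/m².
ΔT = λ ΔF = 0.75 × 5.10 = 3.8250 K.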